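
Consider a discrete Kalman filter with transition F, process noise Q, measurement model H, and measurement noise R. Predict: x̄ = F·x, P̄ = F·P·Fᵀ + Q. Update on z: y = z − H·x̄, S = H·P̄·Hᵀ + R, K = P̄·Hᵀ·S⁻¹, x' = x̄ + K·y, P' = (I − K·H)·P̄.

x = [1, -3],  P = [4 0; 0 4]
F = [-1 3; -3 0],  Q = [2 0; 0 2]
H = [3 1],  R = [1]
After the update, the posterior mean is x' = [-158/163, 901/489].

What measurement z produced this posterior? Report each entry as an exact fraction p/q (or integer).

x̄ = F·x = [-10, -3]
P̄ = F·P·Fᵀ + Q = [42 12; 12 38]
S = H·P̄·Hᵀ + R = [489]
K = P̄·Hᵀ·S⁻¹ = [46/163; 74/489]
x' − x̄ = [1472/163, 2368/489] = K·y
y = (KᵀK)⁻¹·Kᵀ·(x' − x̄) = [32]
z = y + H·x̄ = [32] + [-33] = [-1]

z = [-1]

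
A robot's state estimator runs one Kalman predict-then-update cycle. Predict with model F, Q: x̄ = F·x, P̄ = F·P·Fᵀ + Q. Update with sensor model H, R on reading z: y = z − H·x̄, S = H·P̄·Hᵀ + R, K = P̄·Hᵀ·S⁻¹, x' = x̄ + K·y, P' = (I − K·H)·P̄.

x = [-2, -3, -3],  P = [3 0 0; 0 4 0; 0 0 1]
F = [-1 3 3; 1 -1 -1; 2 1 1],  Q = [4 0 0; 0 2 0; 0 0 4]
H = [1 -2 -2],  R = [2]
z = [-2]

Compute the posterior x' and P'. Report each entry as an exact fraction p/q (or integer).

x' = [-1706/111, 404/111, -1145/111]
P' = [3322/111 -598/111 2224/111; -598/111 310/111 -589/111; 2224/111 -589/111 3437/222]

x̄ = F·x = [-16, 4, -10]
P̄ = F·P·Fᵀ + Q = [52 -18 9; -18 10 1; 9 1 21]
y = z − H·x̄ = [2]
S = H·P̄·Hᵀ + R = [222]
K = P̄·Hᵀ·S⁻¹ = [35/111; -20/111; -35/222]
x' = x̄ + K·y = [-1706/111, 404/111, -1145/111]
P' = (I − K·H)·P̄ = [3322/111 -598/111 2224/111; -598/111 310/111 -589/111; 2224/111 -589/111 3437/222]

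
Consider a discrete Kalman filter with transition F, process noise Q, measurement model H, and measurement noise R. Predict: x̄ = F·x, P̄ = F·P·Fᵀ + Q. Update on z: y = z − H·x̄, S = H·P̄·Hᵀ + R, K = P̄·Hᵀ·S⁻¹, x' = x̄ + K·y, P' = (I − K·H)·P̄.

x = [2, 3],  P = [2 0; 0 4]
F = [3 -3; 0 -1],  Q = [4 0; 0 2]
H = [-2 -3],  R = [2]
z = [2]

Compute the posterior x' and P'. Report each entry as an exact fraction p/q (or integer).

x̄ = F·x = [-3, -3]
P̄ = F·P·Fᵀ + Q = [58 12; 12 6]
y = z − H·x̄ = [-13]
S = H·P̄·Hᵀ + R = [432]
K = P̄·Hᵀ·S⁻¹ = [-19/54; -7/72]
x' = x̄ + K·y = [85/54, -125/72]
P' = (I − K·H)·P̄ = [122/27 -25/9; -25/9 23/12]

x' = [85/54, -125/72]
P' = [122/27 -25/9; -25/9 23/12]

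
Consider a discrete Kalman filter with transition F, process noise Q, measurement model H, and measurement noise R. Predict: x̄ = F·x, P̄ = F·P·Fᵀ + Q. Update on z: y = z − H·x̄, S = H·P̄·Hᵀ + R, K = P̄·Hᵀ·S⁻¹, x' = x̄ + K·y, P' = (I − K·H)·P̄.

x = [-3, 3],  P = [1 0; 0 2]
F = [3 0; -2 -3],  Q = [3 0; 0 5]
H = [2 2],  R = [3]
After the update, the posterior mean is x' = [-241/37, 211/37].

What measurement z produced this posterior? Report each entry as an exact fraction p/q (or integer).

z = [-1]

x̄ = F·x = [-9, -3]
P̄ = F·P·Fᵀ + Q = [12 -6; -6 27]
S = H·P̄·Hᵀ + R = [111]
K = P̄·Hᵀ·S⁻¹ = [4/37; 14/37]
x' − x̄ = [92/37, 322/37] = K·y
y = (KᵀK)⁻¹·Kᵀ·(x' − x̄) = [23]
z = y + H·x̄ = [23] + [-24] = [-1]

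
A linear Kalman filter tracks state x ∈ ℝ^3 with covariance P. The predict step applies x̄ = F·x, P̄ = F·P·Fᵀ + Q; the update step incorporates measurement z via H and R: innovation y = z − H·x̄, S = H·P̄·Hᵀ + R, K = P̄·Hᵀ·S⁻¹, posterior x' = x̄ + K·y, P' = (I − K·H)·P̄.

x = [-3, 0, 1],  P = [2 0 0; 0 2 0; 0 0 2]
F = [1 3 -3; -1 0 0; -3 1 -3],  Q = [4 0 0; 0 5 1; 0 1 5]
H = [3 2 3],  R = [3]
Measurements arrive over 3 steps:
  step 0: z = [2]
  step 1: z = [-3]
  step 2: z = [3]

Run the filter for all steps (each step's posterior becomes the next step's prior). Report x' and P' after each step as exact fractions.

step 0: x̄ = F·x = [-6, 3, 6]
step 0: P̄ = F·P·Fᵀ + Q = [42 -2 18; -2 7 7; 18 7 43]
step 0: y = z − H·x̄ = [-4]
step 0: S = H·P̄·Hᵀ + R = [1180]
step 0: K = P̄·Hᵀ·S⁻¹ = [44/295; 29/1180; 197/1180]
step 0: x' = x̄ + K·y = [-1946/295, 856/295, 1573/295]
step 0: P' = (I − K·H)·P̄ = [4646/295 -1866/295 -3358/295; -1866/295 7419/1180 2547/1180; -3358/295 2547/1180 11931/1180]
step 1: x̄ = F·x = [-4097/295, 1946/295, 395/59]
step 1: P̄ = F·P·Fᵀ + Q = [46854/295 -9122/295 1122/59; -9122/295 6121/295 1205/59; 1122/59 1205/59 3784/59]
step 1: y = z − H·x̄ = [1589/295]
step 1: S = H·P̄·Hᵀ + R = [681151/295]
step 1: K = P̄·Hᵀ·S⁻¹ = [139148/681151; 2951/681151; 85640/681151]
step 1: x' = x̄ + K·y = [-8710405/681151, 4509183/681151, 5021543/681151]
step 1: P' = (I − K·H)·P̄ = [42550790/681151 -22454526/681151 -27441958/681151; -22454526/681151 14103786/681151 13054953/681151; -27441958/681151 13054953/681151 18824296/681151]
step 2: x̄ = F·x = [-10247485/681151, 8710405/681151, 15575769/681151]
step 2: P̄ = F·P·Fᵀ + Q = [136563570/681151 -57513086/681151 -57597324/681151; -57513086/681151 45956545/681151 68462173/681151; -57597324/681151 68462173/681151 132327509/681151]
step 2: y = z − H·x̄ = [-31362209/681151]
step 2: S = H·P̄·Hᵀ + R = [1700526556/681151]
step 2: K = P̄·Hᵀ·S⁻¹ = [60936283/850263278; 124760351/1700526556; 361114901/1700526556]
step 2: x' = x̄ + K·y = [-15597358927/850263278, 16001613171/1700526556, 22258864505/1700526556]
step 2: P' = (I − K·H)·P̄ = [79782990491/425131639 -82953261591/850263278 -104202870305/850263278; -82953261591/850263278 91881506469/1700526556 104776945887/1700526556; -104202870305/850263278 104776945887/1700526556 138915558253/1700526556]

step 0: x' = [-1946/295, 856/295, 1573/295], P' = [4646/295 -1866/295 -3358/295; -1866/295 7419/1180 2547/1180; -3358/295 2547/1180 11931/1180]
step 1: x' = [-8710405/681151, 4509183/681151, 5021543/681151], P' = [42550790/681151 -22454526/681151 -27441958/681151; -22454526/681151 14103786/681151 13054953/681151; -27441958/681151 13054953/681151 18824296/681151]
step 2: x' = [-15597358927/850263278, 16001613171/1700526556, 22258864505/1700526556], P' = [79782990491/425131639 -82953261591/850263278 -104202870305/850263278; -82953261591/850263278 91881506469/1700526556 104776945887/1700526556; -104202870305/850263278 104776945887/1700526556 138915558253/1700526556]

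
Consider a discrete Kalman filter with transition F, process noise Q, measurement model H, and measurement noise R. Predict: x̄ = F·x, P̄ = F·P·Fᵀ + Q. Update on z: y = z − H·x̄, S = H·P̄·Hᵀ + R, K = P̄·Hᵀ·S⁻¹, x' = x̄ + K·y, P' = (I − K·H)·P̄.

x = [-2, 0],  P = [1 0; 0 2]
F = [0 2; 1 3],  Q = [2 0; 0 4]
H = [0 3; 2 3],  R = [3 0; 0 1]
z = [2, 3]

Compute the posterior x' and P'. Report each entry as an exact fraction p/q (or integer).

x' = [1116/1493, 787/1493]
P' = [1042/1493 -504/1493; -504/1493 367/1493]

x̄ = F·x = [0, -2]
P̄ = F·P·Fᵀ + Q = [10 12; 12 23]
y = z − H·x̄ = [8, 9]
S = H·P̄·Hᵀ + R = [210 279; 279 392]
K = P̄·Hᵀ·S⁻¹ = [-504/1493 572/1493; 367/1493 93/1493]
x' = x̄ + K·y = [1116/1493, 787/1493]
P' = (I − K·H)·P̄ = [1042/1493 -504/1493; -504/1493 367/1493]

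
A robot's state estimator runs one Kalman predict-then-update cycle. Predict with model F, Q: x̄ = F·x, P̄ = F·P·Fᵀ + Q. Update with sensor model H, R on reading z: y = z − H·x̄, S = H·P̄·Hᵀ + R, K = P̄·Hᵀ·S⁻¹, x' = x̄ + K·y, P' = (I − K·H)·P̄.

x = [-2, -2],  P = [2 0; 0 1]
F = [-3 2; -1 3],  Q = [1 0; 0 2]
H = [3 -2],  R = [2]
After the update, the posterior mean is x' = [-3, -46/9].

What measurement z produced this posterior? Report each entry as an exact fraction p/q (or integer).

z = [1]

x̄ = F·x = [2, -4]
P̄ = F·P·Fᵀ + Q = [23 12; 12 13]
S = H·P̄·Hᵀ + R = [117]
K = P̄·Hᵀ·S⁻¹ = [5/13; 10/117]
x' − x̄ = [-5, -10/9] = K·y
y = (KᵀK)⁻¹·Kᵀ·(x' − x̄) = [-13]
z = y + H·x̄ = [-13] + [14] = [1]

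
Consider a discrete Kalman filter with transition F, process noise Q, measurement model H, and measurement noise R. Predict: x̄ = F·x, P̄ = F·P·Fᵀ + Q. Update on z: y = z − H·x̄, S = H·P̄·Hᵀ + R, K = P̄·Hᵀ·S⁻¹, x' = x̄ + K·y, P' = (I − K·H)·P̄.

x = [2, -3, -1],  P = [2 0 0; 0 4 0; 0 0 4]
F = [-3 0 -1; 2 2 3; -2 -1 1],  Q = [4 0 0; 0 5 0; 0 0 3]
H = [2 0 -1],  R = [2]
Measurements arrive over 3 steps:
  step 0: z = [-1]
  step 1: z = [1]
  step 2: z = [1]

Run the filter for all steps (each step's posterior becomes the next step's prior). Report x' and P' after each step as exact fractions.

step 0: x̄ = F·x = [-5, -5, -2]
step 0: P̄ = F·P·Fᵀ + Q = [26 -24 8; -24 65 -4; 8 -4 19]
step 0: y = z − H·x̄ = [7]
step 0: S = H·P̄·Hᵀ + R = [93]
step 0: K = P̄·Hᵀ·S⁻¹ = [44/93; -44/93; -1/31]
step 0: x' = x̄ + K·y = [-157/93, -773/93, -69/31]
step 0: P' = (I − K·H)·P̄ = [482/93 -296/93 292/31; -296/93 4109/93 -168/31; 292/31 -168/31 586/31]
step 1: x̄ = F·x = [226/31, -827/31, 880/93]
step 1: P̄ = F·P·Fᵀ + Q = [3908/31 -5006/31 -378/31; -5006/31 12249/31 -2032/31; -378/31 -2032/31 4394/93]
step 1: y = z − H·x̄ = [-383/93]
step 1: S = H·P̄·Hᵀ + R = [56012/93]
step 1: K = P̄·Hᵀ·S⁻¹ = [12291/28006; -315/737; -3331/28006]
step 1: x' = x̄ + K·y = [153555/28006, -18364/737, 278721/28006]
step 1: P' = (I − K·H)·P̄ = [140887/14003 -35752/737 269483/14003; -35752/737 210123/737 -70874/737; 269483/14003 -70874/737 542297/14003]
step 2: x̄ = F·x = [-369693/14003, -252391/28006, 669443/28006]
step 2: P̄ = F·P·Fᵀ + Q = [3483190/14003 1332414/14003 -3350928/14003; 1332414/14003 3123804/14003 -2576929/14003; -3350928/14003 -2576929/14003 4038319/14003]
step 2: y = z − H·x̄ = [2176221/28006]
step 2: S = H·P̄·Hᵀ + R = [31402797/14003]
step 2: K = P̄·Hᵀ·S⁻¹ = [10317308/31402797; 5241757/31402797; -10740175/31402797]
step 2: x' = x̄ + K·y = [-9117643/10467599, 41436815/10467599, -27977478/10467599]
step 2: P' = (I − K·H)·P̄ = [209602522/31402797 -874048066/31402797 398570428/31402797; -874048066/31402797 5043216913/31402797 -1758579646/31402797; 398570428/31402797 -1758579646/31402797 818621206/31402797]

step 0: x' = [-157/93, -773/93, -69/31], P' = [482/93 -296/93 292/31; -296/93 4109/93 -168/31; 292/31 -168/31 586/31]
step 1: x' = [153555/28006, -18364/737, 278721/28006], P' = [140887/14003 -35752/737 269483/14003; -35752/737 210123/737 -70874/737; 269483/14003 -70874/737 542297/14003]
step 2: x' = [-9117643/10467599, 41436815/10467599, -27977478/10467599], P' = [209602522/31402797 -874048066/31402797 398570428/31402797; -874048066/31402797 5043216913/31402797 -1758579646/31402797; 398570428/31402797 -1758579646/31402797 818621206/31402797]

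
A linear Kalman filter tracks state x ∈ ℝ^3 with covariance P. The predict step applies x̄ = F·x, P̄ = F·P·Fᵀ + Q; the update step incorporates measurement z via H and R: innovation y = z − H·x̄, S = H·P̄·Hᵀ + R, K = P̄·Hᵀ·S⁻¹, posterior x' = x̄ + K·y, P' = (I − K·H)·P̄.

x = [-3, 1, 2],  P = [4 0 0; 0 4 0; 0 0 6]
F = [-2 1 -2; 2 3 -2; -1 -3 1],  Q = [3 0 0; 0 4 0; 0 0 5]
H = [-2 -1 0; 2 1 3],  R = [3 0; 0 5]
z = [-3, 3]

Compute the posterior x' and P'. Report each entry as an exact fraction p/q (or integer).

x̄ = F·x = [3, -7, 2]
P̄ = F·P·Fᵀ + Q = [47 20 -16; 20 80 -56; -16 -56 51]
y = z − H·x̄ = [-4, -2]
S = H·P̄·Hᵀ + R = [351 -84; -84 284]
K = P̄·Hᵀ·S⁻¹ = [-2236/7719 755/5146; -3176/7719 -748/2573; 7613/23157 10069/30876]
x' = x̄ + K·y = [29836/7719, -36841/7719, 1517/46314]
P' = (I − K·H)·P̄ = [11048/2573 -19860/2573 -697/15438; -19860/2573 42896/2573 -6916/7719; -697/15438 -6916/7719 80797/92628]

x' = [29836/7719, -36841/7719, 1517/46314]
P' = [11048/2573 -19860/2573 -697/15438; -19860/2573 42896/2573 -6916/7719; -697/15438 -6916/7719 80797/92628]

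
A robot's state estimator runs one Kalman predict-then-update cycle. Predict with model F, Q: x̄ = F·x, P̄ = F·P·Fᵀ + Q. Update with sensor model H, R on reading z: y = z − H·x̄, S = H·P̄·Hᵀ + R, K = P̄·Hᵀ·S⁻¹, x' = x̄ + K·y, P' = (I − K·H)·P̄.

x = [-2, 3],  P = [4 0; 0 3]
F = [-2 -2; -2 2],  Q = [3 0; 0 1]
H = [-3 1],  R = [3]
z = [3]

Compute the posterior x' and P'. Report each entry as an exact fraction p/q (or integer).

x' = [583/287, 2649/287]
P' = [976/287 2661/287; 2661/287 8034/287]

x̄ = F·x = [-2, 10]
P̄ = F·P·Fᵀ + Q = [31 4; 4 29]
y = z − H·x̄ = [-13]
S = H·P̄·Hᵀ + R = [287]
K = P̄·Hᵀ·S⁻¹ = [-89/287; 17/287]
x' = x̄ + K·y = [583/287, 2649/287]
P' = (I − K·H)·P̄ = [976/287 2661/287; 2661/287 8034/287]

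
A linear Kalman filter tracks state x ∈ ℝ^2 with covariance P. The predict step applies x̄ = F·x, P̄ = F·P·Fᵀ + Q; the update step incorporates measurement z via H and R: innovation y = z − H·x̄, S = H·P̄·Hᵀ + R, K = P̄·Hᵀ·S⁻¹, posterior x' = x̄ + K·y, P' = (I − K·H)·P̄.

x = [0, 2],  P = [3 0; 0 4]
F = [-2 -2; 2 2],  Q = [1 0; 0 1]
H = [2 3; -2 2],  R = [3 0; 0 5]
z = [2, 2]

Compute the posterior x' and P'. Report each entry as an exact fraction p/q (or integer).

x̄ = F·x = [-4, 4]
P̄ = F·P·Fᵀ + Q = [29 -28; -28 29]
y = z − H·x̄ = [-2, -14]
S = H·P̄·Hᵀ + R = [44 114; 114 461]
K = P̄·Hᵀ·S⁻¹ = [505/3644 -513/1822; 1295/7288 741/3644]
x' = x̄ + K·y = [-611/1822, 2907/3644]
P' = (I − K·H)·P̄ = [921/1822 -723/3644; -723/3644 2259/7288]

x' = [-611/1822, 2907/3644]
P' = [921/1822 -723/3644; -723/3644 2259/7288]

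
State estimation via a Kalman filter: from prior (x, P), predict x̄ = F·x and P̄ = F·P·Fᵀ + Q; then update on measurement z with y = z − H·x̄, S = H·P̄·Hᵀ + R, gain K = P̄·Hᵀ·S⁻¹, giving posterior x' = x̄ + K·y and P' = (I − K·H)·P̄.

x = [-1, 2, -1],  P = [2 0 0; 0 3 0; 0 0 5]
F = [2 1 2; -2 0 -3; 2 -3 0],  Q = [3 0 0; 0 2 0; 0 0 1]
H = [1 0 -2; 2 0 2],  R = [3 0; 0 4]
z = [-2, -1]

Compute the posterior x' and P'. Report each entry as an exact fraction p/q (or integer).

x̄ = F·x = [-2, 5, -8]
P̄ = F·P·Fᵀ + Q = [34 -38 -1; -38 55 -8; -1 -8 36]
y = z − H·x̄ = [-16, 19]
S = H·P̄·Hᵀ + R = [185 -74; -74 276]
K = P̄·Hᵀ·S⁻¹ = [3705/11396 201/616; -115/407 -9/22; -1871/5698 51/308]
x' = x̄ + K·y = [-3263/3256, 1423/814, 651/1628]
P' = (I − K·H)·P̄ = [8663/11396 -337/407 -613/5698; -337/407 4537/407 4/407; -613/5698 4/407 1250/2849]

x' = [-3263/3256, 1423/814, 651/1628]
P' = [8663/11396 -337/407 -613/5698; -337/407 4537/407 4/407; -613/5698 4/407 1250/2849]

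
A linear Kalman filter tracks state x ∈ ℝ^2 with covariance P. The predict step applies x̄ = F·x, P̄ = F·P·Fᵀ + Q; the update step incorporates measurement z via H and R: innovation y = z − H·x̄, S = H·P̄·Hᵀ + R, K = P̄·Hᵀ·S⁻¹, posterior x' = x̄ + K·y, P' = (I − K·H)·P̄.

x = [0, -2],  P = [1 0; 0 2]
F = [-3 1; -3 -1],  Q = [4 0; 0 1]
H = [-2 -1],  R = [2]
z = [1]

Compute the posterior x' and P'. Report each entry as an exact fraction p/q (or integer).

x̄ = F·x = [-2, 2]
P̄ = F·P·Fᵀ + Q = [15 7; 7 12]
y = z − H·x̄ = [-1]
S = H·P̄·Hᵀ + R = [102]
K = P̄·Hᵀ·S⁻¹ = [-37/102; -13/51]
x' = x̄ + K·y = [-167/102, 115/51]
P' = (I − K·H)·P̄ = [161/102 -124/51; -124/51 274/51]

x' = [-167/102, 115/51]
P' = [161/102 -124/51; -124/51 274/51]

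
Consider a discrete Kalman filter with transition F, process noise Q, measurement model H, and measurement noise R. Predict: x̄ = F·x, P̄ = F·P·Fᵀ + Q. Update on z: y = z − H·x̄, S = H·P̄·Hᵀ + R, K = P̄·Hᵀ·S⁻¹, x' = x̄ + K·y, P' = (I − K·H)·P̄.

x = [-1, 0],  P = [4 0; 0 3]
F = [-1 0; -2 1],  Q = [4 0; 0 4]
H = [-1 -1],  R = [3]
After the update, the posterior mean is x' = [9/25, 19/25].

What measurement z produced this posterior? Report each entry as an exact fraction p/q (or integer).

z = [-1]

x̄ = F·x = [1, 2]
P̄ = F·P·Fᵀ + Q = [8 8; 8 23]
S = H·P̄·Hᵀ + R = [50]
K = P̄·Hᵀ·S⁻¹ = [-8/25; -31/50]
x' − x̄ = [-16/25, -31/25] = K·y
y = (KᵀK)⁻¹·Kᵀ·(x' − x̄) = [2]
z = y + H·x̄ = [2] + [-3] = [-1]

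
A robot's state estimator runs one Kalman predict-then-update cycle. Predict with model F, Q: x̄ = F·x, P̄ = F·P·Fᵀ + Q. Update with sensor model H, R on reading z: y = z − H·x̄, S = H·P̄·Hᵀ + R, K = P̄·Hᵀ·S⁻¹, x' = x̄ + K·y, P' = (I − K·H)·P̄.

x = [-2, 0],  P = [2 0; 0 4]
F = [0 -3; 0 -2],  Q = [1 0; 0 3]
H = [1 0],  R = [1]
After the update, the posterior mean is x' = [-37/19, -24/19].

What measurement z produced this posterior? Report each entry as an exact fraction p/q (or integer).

z = [-2]

x̄ = F·x = [0, 0]
P̄ = F·P·Fᵀ + Q = [37 24; 24 19]
S = H·P̄·Hᵀ + R = [38]
K = P̄·Hᵀ·S⁻¹ = [37/38; 12/19]
x' − x̄ = [-37/19, -24/19] = K·y
y = (KᵀK)⁻¹·Kᵀ·(x' − x̄) = [-2]
z = y + H·x̄ = [-2] + [0] = [-2]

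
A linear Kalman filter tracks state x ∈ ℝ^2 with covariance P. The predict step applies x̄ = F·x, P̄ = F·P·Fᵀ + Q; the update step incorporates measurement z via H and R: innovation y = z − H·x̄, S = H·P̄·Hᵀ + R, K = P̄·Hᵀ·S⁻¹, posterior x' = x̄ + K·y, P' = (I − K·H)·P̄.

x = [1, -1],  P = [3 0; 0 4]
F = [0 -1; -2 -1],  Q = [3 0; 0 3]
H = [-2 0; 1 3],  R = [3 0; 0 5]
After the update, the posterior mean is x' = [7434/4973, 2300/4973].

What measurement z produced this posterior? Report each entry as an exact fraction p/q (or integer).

z = [-3, 3]

x̄ = F·x = [1, -1]
P̄ = F·P·Fᵀ + Q = [7 4; 4 19]
S = H·P̄·Hᵀ + R = [31 -38; -38 207]
K = P̄·Hᵀ·S⁻¹ = [-2176/4973 57/4973; 662/4973 1587/4973]
x' − x̄ = [2461/4973, 7273/4973] = K·y
y = (KᵀK)⁻¹·Kᵀ·(x' − x̄) = [-1, 5]
z = y + H·x̄ = [-1, 5] + [-2, -2] = [-3, 3]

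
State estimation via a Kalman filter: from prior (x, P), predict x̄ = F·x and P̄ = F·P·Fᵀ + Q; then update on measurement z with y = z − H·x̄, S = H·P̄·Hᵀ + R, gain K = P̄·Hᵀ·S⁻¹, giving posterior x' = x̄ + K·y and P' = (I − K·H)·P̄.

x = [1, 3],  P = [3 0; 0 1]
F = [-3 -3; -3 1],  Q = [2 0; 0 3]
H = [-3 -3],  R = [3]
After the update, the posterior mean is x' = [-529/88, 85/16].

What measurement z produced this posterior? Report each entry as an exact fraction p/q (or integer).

x̄ = F·x = [-12, 0]
P̄ = F·P·Fᵀ + Q = [38 24; 24 31]
S = H·P̄·Hᵀ + R = [1056]
K = P̄·Hᵀ·S⁻¹ = [-31/176; -5/32]
x' − x̄ = [527/88, 85/16] = K·y
y = (KᵀK)⁻¹·Kᵀ·(x' − x̄) = [-34]
z = y + H·x̄ = [-34] + [36] = [2]

z = [2]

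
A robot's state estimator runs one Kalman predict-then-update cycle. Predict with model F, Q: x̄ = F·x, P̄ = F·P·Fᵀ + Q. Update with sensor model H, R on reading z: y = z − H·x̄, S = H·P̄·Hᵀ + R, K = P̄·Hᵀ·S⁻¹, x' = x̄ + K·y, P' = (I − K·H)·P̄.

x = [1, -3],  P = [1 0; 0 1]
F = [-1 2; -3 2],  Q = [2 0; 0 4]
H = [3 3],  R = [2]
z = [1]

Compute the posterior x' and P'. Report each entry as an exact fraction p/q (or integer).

x̄ = F·x = [-7, -9]
P̄ = F·P·Fᵀ + Q = [7 7; 7 17]
y = z − H·x̄ = [49]
S = H·P̄·Hᵀ + R = [344]
K = P̄·Hᵀ·S⁻¹ = [21/172; 9/43]
x' = x̄ + K·y = [-175/172, 54/43]
P' = (I − K·H)·P̄ = [161/86 -77/43; -77/43 83/43]

x' = [-175/172, 54/43]
P' = [161/86 -77/43; -77/43 83/43]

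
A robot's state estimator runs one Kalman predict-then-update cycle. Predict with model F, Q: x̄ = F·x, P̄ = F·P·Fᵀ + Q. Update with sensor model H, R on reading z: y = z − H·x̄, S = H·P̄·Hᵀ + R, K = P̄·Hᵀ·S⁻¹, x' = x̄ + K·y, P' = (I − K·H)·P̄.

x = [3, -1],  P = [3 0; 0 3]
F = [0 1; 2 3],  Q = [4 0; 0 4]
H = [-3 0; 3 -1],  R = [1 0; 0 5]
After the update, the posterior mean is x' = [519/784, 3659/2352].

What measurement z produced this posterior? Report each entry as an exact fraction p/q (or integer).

x̄ = F·x = [-1, 3]
P̄ = F·P·Fᵀ + Q = [7 9; 9 43]
S = H·P̄·Hᵀ + R = [64 -36; -36 57]
K = P̄·Hᵀ·S⁻¹ = [-255/784 1/196; -705/784 -499/588]
x' − x̄ = [1303/784, -3397/2352] = K·y
y = (KᵀK)⁻¹·Kᵀ·(x' − x̄) = [-5, 7]
z = y + H·x̄ = [-5, 7] + [3, -6] = [-2, 1]

z = [-2, 1]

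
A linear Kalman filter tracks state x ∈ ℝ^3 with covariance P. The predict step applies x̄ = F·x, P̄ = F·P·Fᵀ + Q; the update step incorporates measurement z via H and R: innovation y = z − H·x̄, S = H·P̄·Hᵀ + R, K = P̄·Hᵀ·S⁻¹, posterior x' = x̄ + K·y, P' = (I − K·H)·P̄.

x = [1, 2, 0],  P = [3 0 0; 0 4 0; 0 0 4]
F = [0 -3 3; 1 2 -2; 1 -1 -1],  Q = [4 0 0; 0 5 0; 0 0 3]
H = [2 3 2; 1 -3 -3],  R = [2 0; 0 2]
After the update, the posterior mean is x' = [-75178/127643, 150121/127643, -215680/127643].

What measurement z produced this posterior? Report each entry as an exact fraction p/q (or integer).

x̄ = F·x = [-6, 5, -1]
P̄ = F·P·Fᵀ + Q = [76 -48 0; -48 40 3; 0 3 14]
S = H·P̄·Hᵀ + R = [182 -193; -193 906]
K = P̄·Hᵀ·S⁻¹ = [49708/127643 41584/127643; -6981/127643 -26424/127643; 23679/127643 -2141/127643]
x' − x̄ = [690680/127643, -488094/127643, -88037/127643] = K·y
y = (KᵀK)⁻¹·Kᵀ·(x' − x̄) = [-2, 19]
z = y + H·x̄ = [-2, 19] + [1, -18] = [-1, 1]

z = [-1, 1]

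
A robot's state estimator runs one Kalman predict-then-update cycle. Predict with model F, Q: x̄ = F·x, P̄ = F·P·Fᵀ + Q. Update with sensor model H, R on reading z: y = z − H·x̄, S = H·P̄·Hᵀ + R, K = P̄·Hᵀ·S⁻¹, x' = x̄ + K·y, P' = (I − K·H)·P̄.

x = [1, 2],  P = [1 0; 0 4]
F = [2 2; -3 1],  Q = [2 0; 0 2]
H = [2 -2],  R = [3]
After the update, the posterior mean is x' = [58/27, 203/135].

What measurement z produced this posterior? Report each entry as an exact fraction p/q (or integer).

z = [1]

x̄ = F·x = [6, -1]
P̄ = F·P·Fᵀ + Q = [22 2; 2 15]
S = H·P̄·Hᵀ + R = [135]
K = P̄·Hᵀ·S⁻¹ = [8/27; -26/135]
x' − x̄ = [-104/27, 338/135] = K·y
y = (KᵀK)⁻¹·Kᵀ·(x' − x̄) = [-13]
z = y + H·x̄ = [-13] + [14] = [1]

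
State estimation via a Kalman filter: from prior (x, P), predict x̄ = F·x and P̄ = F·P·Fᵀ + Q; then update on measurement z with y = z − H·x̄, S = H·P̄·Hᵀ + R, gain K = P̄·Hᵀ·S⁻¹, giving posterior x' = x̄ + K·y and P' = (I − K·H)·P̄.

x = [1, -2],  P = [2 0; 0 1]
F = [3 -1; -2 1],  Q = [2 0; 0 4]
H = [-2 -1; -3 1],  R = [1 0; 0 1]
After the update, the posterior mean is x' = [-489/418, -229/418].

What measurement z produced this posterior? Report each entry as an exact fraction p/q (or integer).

x̄ = F·x = [5, -4]
P̄ = F·P·Fᵀ + Q = [21 -13; -13 13]
S = H·P̄·Hᵀ + R = [46 100; 100 281]
K = P̄·Hᵀ·S⁻¹ = [-549/2926 -298/1463; -221/418 78/209]
x' − x̄ = [-2579/418, 1443/418] = K·y
y = (KᵀK)⁻¹·Kᵀ·(x' − x̄) = [9, 22]
z = y + H·x̄ = [9, 22] + [-6, -19] = [3, 3]

z = [3, 3]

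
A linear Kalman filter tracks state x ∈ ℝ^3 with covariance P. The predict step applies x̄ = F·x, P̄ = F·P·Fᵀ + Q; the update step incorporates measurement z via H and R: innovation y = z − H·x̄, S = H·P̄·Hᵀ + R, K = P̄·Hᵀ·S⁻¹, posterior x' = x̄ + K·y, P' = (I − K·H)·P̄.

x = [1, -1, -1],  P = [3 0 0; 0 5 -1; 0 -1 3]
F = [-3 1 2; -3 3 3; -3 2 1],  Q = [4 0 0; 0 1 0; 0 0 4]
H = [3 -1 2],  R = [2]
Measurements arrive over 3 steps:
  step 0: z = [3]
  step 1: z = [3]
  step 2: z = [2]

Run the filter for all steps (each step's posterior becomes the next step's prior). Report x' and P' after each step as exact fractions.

step 0: x' = [78/301, -489/301, 78/301], P' = [1839/602 1657/602 -1773/602; 1657/602 15139/602 5269/602; -1773/602 5269/602 5451/602]
step 1: x' = [1467159/940873, 869034/940873, -361722/940873], P' = [1798338/940873 3196394/940873 -812940/940873; 3196394/940873 81708332/940873 36541760/940873; -812940/940873 36541760/940873 19771662/940873]
step 2: x' = [4300144661/3364702925, 31664542327/3364702925, 12728936969/3364702925], P' = [6466769238/3364702925 14414971066/3364702925 -1462053648/3364702925; 14414971066/3364702925 309144367612/3364702925 135165261964/3364702925; -1462053648/3364702925 135165261964/3364702925 71018967408/3364702925]

step 0: x̄ = F·x = [-6, -9, -6]
step 0: P̄ = F·P·Fᵀ + Q = [44 51 38; 51 82 57; 38 57 50]
step 0: y = z − H·x̄ = [24]
step 0: S = H·P̄·Hᵀ + R = [602]
step 0: K = P̄·Hᵀ·S⁻¹ = [157/602; 185/602; 157/602]
step 0: x' = x̄ + K·y = [78/301, -489/301, 78/301]
step 0: P' = (I − K·H)·P̄ = [1839/602 1657/602 -1773/602; 1657/602 15139/602 5269/602; -1773/602 5269/602 5451/602]
step 1: x̄ = F·x = [-81/43, -1467/301, -162/43]
step 1: P̄ = F·P·Fᵀ + Q = [6308/43 10629/43 6080/43; 10629/43 299393/602 11970/43; 6080/43 11970/43 6914/43]
step 1: y = z − H·x̄ = [3405/301]
step 1: S = H·P̄·Hᵀ + R = [940873/602]
step 1: K = P̄·Hᵀ·S⁻¹ = [286370/940873; 482185/940873; 281372/940873]
step 1: x' = x̄ + K·y = [1467159/940873, 869034/940873, -361722/940873]
step 1: P' = (I − K·H)·P̄ = [1798338/940873 3196394/940873 -812940/940873; 3196394/940873 81708332/940873 36541760/940873; -812940/940873 36541760/940873 19771662/940873]
step 2: x̄ = F·x = [-4255887/940873, -2879541/940873, -3025131/940873]
step 2: P̄ = F·P·Fᵀ + Q = [317487470/940873 682653222/940873 380402744/940873; 682653222/940873 1545295369/940873 856435230/940873; 380402744/940873 856435230/940873 479241476/940873]
step 2: y = z − H·x̄ = [17820128/940873]
step 2: S = H·P̄·Hᵀ + R = [3364702925/940873]
step 2: K = P̄·Hᵀ·S⁻¹ = [1030614676/3364702925; 2215534757/3364702925; 1243255954/3364702925]
step 2: x' = x̄ + K·y = [4300144661/3364702925, 31664542327/3364702925, 12728936969/3364702925]
step 2: P' = (I − K·H)·P̄ = [6466769238/3364702925 14414971066/3364702925 -1462053648/3364702925; 14414971066/3364702925 309144367612/3364702925 135165261964/3364702925; -1462053648/3364702925 135165261964/3364702925 71018967408/3364702925]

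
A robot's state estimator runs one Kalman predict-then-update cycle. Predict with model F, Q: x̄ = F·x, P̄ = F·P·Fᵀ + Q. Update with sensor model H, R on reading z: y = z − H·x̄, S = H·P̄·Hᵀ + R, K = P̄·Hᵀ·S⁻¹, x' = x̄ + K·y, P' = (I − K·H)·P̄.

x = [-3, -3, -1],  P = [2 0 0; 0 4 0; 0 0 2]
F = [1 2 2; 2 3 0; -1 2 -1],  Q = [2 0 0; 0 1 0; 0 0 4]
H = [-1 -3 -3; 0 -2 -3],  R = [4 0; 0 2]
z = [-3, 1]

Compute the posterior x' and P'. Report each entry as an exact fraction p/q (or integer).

x̄ = F·x = [-11, -15, -2]
P̄ = F·P·Fᵀ + Q = [28 28 10; 28 45 20; 10 20 24]
y = z − H·x̄ = [-65, -35]
S = H·P̄·Hᵀ + R = [1241 872; 872 638]
K = P̄·Hᵀ·S⁻¹ = [-94/189 103/189; -5737/15687 4153/15687; 1178/5229 -2528/5229]
x' = x̄ + K·y = [142/63, -2585/5229, 484/1743]
P' = (I − K·H)·P̄ = [802/189 -220/189 26/63; -220/189 49514/15687 -11926/5229; 26/63 -11926/5229 3212/1743]

x' = [142/63, -2585/5229, 484/1743]
P' = [802/189 -220/189 26/63; -220/189 49514/15687 -11926/5229; 26/63 -11926/5229 3212/1743]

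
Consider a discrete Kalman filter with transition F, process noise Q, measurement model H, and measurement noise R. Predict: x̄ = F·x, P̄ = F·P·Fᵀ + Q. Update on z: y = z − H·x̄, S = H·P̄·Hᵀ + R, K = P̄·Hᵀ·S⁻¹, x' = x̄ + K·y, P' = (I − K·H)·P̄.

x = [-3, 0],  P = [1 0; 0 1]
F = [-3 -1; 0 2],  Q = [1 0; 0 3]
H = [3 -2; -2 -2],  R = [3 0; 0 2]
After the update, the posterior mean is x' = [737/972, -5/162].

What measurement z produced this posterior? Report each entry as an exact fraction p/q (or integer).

x̄ = F·x = [9, 0]
P̄ = F·P·Fᵀ + Q = [11 -2; -2 7]
S = H·P̄·Hᵀ + R = [154 -34; -34 58]
K = P̄·Hᵀ·S⁻¹ = [767/3888 -757/3888; -125/648 -185/648]
x' − x̄ = [-8011/972, -5/162] = K·y
y = (KᵀK)⁻¹·Kᵀ·(x' − x̄) = [-25, 17]
z = y + H·x̄ = [-25, 17] + [27, -18] = [2, -1]

z = [2, -1]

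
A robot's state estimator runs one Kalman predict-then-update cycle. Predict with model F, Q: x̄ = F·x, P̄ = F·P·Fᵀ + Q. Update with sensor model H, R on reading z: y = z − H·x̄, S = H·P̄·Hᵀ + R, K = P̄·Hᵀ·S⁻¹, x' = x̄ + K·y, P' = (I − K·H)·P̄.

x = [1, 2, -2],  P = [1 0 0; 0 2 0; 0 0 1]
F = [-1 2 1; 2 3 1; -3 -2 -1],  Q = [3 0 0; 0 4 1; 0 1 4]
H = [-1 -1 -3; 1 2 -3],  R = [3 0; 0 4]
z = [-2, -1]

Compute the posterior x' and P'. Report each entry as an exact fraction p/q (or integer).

x̄ = F·x = [1, 6, -5]
P̄ = F·P·Fᵀ + Q = [13 11 -6; 11 27 -18; -6 -18 22]
y = z − H·x̄ = [-10, -29]
S = H·P̄·Hᵀ + R = [119 152; 152 619]
K = P̄·Hᵀ·S⁻¹ = [-11770/50557 7219/50557; -8184/50557 11729/50557; -9582/50557 -6468/50557]
x' = x̄ + K·y = [-41094/50557, 45041/50557, 30607/50557]
P' = (I − K·H)·P̄ = [204014/50557 -114614/50557 -18030/50557; -114614/50557 100232/50557 12978/50557; -18030/50557 12978/50557 11266/50557]

x' = [-41094/50557, 45041/50557, 30607/50557]
P' = [204014/50557 -114614/50557 -18030/50557; -114614/50557 100232/50557 12978/50557; -18030/50557 12978/50557 11266/50557]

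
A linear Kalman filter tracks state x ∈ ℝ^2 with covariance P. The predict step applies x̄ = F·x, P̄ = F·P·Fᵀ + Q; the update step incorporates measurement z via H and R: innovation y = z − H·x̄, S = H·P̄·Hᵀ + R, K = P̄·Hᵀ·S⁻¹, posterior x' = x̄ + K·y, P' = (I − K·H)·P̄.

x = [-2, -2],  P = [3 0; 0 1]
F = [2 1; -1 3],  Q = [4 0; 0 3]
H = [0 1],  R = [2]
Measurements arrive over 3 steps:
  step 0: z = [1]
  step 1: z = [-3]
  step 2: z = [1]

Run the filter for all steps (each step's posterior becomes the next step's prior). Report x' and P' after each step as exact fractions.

step 0: x' = [-117/17, 7/17], P' = [280/17 -6/17; -6/17 30/17]
step 1: x' = [-3401/671, -1635/671], P' = [32422/671 -1000/671; -1000/671 1274/671]
step 2: x' = [-883471/53243, 48893/53243], P' = [3791114/53243 -132044/53243; -132044/53243 103802/53243]

step 0: x̄ = F·x = [-6, -4]
step 0: P̄ = F·P·Fᵀ + Q = [17 -3; -3 15]
step 0: y = z − H·x̄ = [5]
step 0: S = H·P̄·Hᵀ + R = [17]
step 0: K = P̄·Hᵀ·S⁻¹ = [-3/17; 15/17]
step 0: x' = x̄ + K·y = [-117/17, 7/17]
step 0: P' = (I − K·H)·P̄ = [280/17 -6/17; -6/17 30/17]
step 1: x̄ = F·x = [-227/17, 138/17]
step 1: P̄ = F·P·Fᵀ + Q = [1194/17 -500/17; -500/17 637/17]
step 1: y = z − H·x̄ = [-189/17]
step 1: S = H·P̄·Hᵀ + R = [671/17]
step 1: K = P̄·Hᵀ·S⁻¹ = [-500/671; 637/671]
step 1: x' = x̄ + K·y = [-3401/671, -1635/671]
step 1: P' = (I − K·H)·P̄ = [32422/671 -1000/671; -1000/671 1274/671]
step 2: x̄ = F·x = [-767/61, -1504/671]
step 2: P̄ = F·P·Fᵀ + Q = [11786/61 -6002/61; -6002/61 51901/671]
step 2: y = z − H·x̄ = [2175/671]
step 2: S = H·P̄·Hᵀ + R = [53243/671]
step 2: K = P̄·Hᵀ·S⁻¹ = [-66022/53243; 51901/53243]
step 2: x' = x̄ + K·y = [-883471/53243, 48893/53243]
step 2: P' = (I − K·H)·P̄ = [3791114/53243 -132044/53243; -132044/53243 103802/53243]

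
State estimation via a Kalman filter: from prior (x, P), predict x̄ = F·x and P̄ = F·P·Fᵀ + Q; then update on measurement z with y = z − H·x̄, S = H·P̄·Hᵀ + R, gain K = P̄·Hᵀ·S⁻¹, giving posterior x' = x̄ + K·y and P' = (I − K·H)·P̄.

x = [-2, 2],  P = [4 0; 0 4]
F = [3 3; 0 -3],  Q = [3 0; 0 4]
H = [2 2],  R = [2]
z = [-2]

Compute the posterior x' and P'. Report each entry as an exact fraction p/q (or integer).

x̄ = F·x = [0, -6]
P̄ = F·P·Fᵀ + Q = [75 -36; -36 40]
y = z − H·x̄ = [10]
S = H·P̄·Hᵀ + R = [174]
K = P̄·Hᵀ·S⁻¹ = [13/29; 4/87]
x' = x̄ + K·y = [130/29, -482/87]
P' = (I − K·H)·P̄ = [1161/29 -1148/29; -1148/29 3448/87]

x' = [130/29, -482/87]
P' = [1161/29 -1148/29; -1148/29 3448/87]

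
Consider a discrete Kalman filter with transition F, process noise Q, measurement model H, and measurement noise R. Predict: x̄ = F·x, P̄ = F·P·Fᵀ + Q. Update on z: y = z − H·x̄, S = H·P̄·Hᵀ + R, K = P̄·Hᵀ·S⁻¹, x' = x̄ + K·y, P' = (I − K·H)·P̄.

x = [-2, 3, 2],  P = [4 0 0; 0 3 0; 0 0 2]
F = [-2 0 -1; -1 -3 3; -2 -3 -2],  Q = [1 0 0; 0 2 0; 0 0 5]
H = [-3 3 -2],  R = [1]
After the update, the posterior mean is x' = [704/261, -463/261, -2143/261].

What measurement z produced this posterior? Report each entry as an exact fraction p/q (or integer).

z = [3]

x̄ = F·x = [2, -1, -9]
P̄ = F·P·Fᵀ + Q = [19 2 20; 2 51 23; 20 23 56]
S = H·P̄·Hᵀ + R = [783]
K = P̄·Hᵀ·S⁻¹ = [-91/783; 101/783; -103/783]
x' − x̄ = [182/261, -202/261, 206/261] = K·y
y = (KᵀK)⁻¹·Kᵀ·(x' − x̄) = [-6]
z = y + H·x̄ = [-6] + [9] = [3]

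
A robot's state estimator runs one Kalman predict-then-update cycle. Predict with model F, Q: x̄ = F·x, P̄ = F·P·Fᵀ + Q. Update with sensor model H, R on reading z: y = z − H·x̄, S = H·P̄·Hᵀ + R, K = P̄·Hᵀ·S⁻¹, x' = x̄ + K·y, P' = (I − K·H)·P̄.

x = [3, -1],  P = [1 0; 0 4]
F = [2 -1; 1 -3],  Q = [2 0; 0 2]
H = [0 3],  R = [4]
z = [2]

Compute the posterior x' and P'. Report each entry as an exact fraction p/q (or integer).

x̄ = F·x = [7, 6]
P̄ = F·P·Fᵀ + Q = [10 14; 14 39]
y = z − H·x̄ = [-16]
S = H·P̄·Hᵀ + R = [355]
K = P̄·Hᵀ·S⁻¹ = [42/355; 117/355]
x' = x̄ + K·y = [1813/355, 258/355]
P' = (I − K·H)·P̄ = [1786/355 56/355; 56/355 156/355]

x' = [1813/355, 258/355]
P' = [1786/355 56/355; 56/355 156/355]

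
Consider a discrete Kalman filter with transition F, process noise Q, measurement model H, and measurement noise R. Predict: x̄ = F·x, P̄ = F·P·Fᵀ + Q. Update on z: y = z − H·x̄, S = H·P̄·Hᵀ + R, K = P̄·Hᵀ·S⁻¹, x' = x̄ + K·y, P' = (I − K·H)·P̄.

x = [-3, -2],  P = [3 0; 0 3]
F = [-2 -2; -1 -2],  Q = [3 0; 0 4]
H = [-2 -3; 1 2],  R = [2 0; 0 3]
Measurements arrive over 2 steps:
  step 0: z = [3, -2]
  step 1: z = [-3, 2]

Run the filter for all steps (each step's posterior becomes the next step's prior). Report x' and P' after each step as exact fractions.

step 0: x' = [439/1015, -249/203], P' = [6777/2030 -405/203; -405/203 276/203]
step 1: x' = [147266/294191, 214915/294191], P' = [2056893/588382 -623247/294191; -623247/294191 426384/294191]

step 0: x̄ = F·x = [10, 7]
step 0: P̄ = F·P·Fᵀ + Q = [27 18; 18 19]
step 0: y = z − H·x̄ = [44, -26]
step 0: S = H·P̄·Hᵀ + R = [497 -294; -294 178]
step 0: K = P̄·Hᵀ·S⁻¹ = [-351/1015 -63/290; -9/203 7/29]
step 0: x' = x̄ + K·y = [439/1015, -249/203]
step 0: P' = (I − K·H)·P̄ = [6777/2030 -405/203; -405/203 276/203]
step 1: x̄ = F·x = [1612/1015, 293/145]
step 1: P̄ = F·P·Fᵀ + Q = [5919/1015 21/145; 21/145 1391/290]
step 1: y = z − H·x̄ = [6332/1015, -3684/1015]
step 1: S = H·P̄·Hᵀ + R = [142573/2030 -42078/1015; -42078/1015 29026/1015]
step 1: K = P̄·Hᵀ·S⁻¹ = [-93576/294191 -145365/588382; -16329/294191 76507/294191]
step 1: x' = x̄ + K·y = [147266/294191, 214915/294191]
step 1: P' = (I − K·H)·P̄ = [2056893/588382 -623247/294191; -623247/294191 426384/294191]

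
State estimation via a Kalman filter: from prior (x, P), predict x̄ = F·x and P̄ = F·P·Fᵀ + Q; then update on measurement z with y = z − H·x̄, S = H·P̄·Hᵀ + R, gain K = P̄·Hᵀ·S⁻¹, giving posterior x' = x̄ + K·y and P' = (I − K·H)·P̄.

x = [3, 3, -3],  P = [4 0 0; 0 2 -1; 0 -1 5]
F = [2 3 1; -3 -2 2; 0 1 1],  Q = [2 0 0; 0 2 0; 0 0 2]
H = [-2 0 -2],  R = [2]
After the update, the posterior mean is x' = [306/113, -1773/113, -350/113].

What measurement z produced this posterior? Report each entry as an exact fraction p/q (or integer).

z = [1]

x̄ = F·x = [12, -21, 0]
P̄ = F·P·Fᵀ + Q = [35 -30 7; -30 74 6; 7 6 7]
S = H·P̄·Hᵀ + R = [226]
K = P̄·Hᵀ·S⁻¹ = [-42/113; 24/113; -14/113]
x' − x̄ = [-1050/113, 600/113, -350/113] = K·y
y = (KᵀK)⁻¹·Kᵀ·(x' − x̄) = [25]
z = y + H·x̄ = [25] + [-24] = [1]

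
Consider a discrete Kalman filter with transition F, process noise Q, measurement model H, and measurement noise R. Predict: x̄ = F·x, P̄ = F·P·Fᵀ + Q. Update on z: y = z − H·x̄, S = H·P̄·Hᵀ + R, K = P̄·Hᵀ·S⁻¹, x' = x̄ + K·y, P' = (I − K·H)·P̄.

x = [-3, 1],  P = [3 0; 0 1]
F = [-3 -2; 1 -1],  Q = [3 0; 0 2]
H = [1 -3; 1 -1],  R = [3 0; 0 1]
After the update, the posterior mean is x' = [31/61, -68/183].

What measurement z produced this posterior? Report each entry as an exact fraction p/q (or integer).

z = [1, 1]

x̄ = F·x = [7, -4]
P̄ = F·P·Fᵀ + Q = [34 -7; -7 6]
S = H·P̄·Hᵀ + R = [133 80; 80 55]
K = P̄·Hᵀ·S⁻¹ = [-17/61 351/305; -67/183 271/915]
x' − x̄ = [-396/61, 664/183] = K·y
y = (KᵀK)⁻¹·Kᵀ·(x' − x̄) = [-18, -10]
z = y + H·x̄ = [-18, -10] + [19, 11] = [1, 1]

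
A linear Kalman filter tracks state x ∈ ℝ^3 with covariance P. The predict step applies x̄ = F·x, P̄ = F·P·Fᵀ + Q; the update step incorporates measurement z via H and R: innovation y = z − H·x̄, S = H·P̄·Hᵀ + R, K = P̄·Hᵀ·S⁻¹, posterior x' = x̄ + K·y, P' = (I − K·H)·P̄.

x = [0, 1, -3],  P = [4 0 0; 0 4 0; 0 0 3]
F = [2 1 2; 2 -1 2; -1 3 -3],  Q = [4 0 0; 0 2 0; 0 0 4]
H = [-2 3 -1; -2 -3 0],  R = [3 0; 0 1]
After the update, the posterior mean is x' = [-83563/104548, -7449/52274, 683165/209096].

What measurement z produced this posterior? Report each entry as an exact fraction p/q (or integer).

x̄ = F·x = [-5, -7, 12]
P̄ = F·P·Fᵀ + Q = [36 24 -14; 24 34 -38; -14 -38 71]
S = H·P̄·Hᵀ + R = [408 -304; -304 739]
K = P̄·Hᵀ·S⁻¹ = [-16715/104548 -6812/26137; 5597/52274 -4154/26137; -72855/209096 1276/26137]
x' − x̄ = [439177/104548, 358469/52274, -1825987/209096] = K·y
y = (KᵀK)⁻¹·Kᵀ·(x' − x̄) = [21, -29]
z = y + H·x̄ = [21, -29] + [-23, 31] = [-2, 2]

z = [-2, 2]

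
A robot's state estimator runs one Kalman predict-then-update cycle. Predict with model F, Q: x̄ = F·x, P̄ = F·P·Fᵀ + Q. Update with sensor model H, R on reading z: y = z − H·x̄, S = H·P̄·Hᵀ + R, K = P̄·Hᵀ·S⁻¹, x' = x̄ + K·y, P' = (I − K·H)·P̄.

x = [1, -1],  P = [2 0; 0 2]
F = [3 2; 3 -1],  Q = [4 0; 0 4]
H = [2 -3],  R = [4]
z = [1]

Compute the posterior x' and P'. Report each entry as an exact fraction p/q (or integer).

x̄ = F·x = [1, 4]
P̄ = F·P·Fᵀ + Q = [30 14; 14 24]
y = z − H·x̄ = [11]
S = H·P̄·Hᵀ + R = [172]
K = P̄·Hᵀ·S⁻¹ = [9/86; -11/43]
x' = x̄ + K·y = [185/86, 51/43]
P' = (I − K·H)·P̄ = [1209/43 800/43; 800/43 548/43]

x' = [185/86, 51/43]
P' = [1209/43 800/43; 800/43 548/43]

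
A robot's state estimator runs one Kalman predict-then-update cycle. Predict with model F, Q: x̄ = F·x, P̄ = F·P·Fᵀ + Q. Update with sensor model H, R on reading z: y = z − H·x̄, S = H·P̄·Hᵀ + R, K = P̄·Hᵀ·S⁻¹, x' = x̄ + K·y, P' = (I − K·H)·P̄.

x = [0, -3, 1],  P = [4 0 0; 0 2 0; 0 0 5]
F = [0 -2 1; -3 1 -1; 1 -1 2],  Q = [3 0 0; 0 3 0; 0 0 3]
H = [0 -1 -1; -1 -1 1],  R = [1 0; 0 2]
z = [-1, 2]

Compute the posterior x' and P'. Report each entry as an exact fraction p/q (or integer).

x' = [7, -4, 5]
P' = [1737/128 -217/32 905/128; -217/32 33/8 -121/32; 905/128 -121/32 9561/2176]

x̄ = F·x = [7, -4, 5]
P̄ = F·P·Fᵀ + Q = [16 -9 14; -9 46 -24; 14 -24 29]
y = z − H·x̄ = [0, 0]
S = H·P̄·Hᵀ + R = [28 22; 22 95]
K = P̄·Hᵀ·S⁻¹ = [-37/128 9/64; -11/32 -9/16; -1333/2176 601/1088]
x' = x̄ + K·y = [7, -4, 5]
P' = (I − K·H)·P̄ = [1737/128 -217/32 905/128; -217/32 33/8 -121/32; 905/128 -121/32 9561/2176]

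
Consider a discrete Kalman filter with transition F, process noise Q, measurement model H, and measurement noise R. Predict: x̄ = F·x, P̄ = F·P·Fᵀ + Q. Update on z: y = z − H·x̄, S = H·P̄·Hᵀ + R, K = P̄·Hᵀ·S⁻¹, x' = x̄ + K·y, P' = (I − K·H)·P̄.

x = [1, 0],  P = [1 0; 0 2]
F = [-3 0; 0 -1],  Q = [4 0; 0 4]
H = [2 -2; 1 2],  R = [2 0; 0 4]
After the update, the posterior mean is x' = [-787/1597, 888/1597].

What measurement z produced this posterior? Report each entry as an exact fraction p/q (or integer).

x̄ = F·x = [-3, 0]
P̄ = F·P·Fᵀ + Q = [13 0; 0 6]
S = H·P̄·Hᵀ + R = [78 2; 2 41]
K = P̄·Hᵀ·S⁻¹ = [520/1597 481/1597; -258/1597 480/1597]
x' − x̄ = [4004/1597, 888/1597] = K·y
y = (KᵀK)⁻¹·Kᵀ·(x' − x̄) = [4, 4]
z = y + H·x̄ = [4, 4] + [-6, -3] = [-2, 1]

z = [-2, 1]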